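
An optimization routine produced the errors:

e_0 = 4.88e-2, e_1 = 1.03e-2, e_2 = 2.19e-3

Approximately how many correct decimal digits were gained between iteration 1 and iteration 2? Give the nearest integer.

Digits gained ≈ log₁₀(e_1/e_2) = log₁₀(1.03e-2/2.19e-3) = log₁₀(4.7032) ≈ 0.672.

1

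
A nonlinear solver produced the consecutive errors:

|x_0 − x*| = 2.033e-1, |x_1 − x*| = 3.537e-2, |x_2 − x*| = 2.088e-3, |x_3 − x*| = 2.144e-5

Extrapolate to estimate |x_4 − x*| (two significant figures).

1.3e-8

First estimate the order: p ≈ ln(|x_3 − x*|/|x_2 − x*|) / ln(|x_2 − x*|/|x_1 − x*|) = ln(2.144e-5/2.088e-3)/ln(2.088e-3/3.537e-2) = ln(0.0102682)/ln(0.0590331) ≈ 1.6181.
Then |x_4 − x*| ≈ |x_3 − x*|·(|x_3 − x*|/|x_2 − x*|)^p = 2.144e-5·(0.0102682)^1.6181 = 2.144e-5·0.000605897 ≈ 1.299e-08.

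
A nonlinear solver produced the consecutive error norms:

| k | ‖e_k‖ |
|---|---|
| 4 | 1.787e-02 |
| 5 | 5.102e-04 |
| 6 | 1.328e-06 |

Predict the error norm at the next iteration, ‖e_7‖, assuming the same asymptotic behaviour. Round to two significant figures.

6.3e-11

First estimate the order: p ≈ ln(‖e_6‖/‖e_5‖) / ln(‖e_5‖/‖e_4‖) = ln(1.328e-06/5.102e-04)/ln(5.102e-04/1.787e-02) = ln(0.0026029)/ln(0.0285506) ≈ 1.6735.
Then ‖e_7‖ ≈ ‖e_6‖·(‖e_6‖/‖e_5‖)^p = 1.328e-06·(0.0026029)^1.6735 = 1.328e-06·4.72899e-05 ≈ 6.28e-11.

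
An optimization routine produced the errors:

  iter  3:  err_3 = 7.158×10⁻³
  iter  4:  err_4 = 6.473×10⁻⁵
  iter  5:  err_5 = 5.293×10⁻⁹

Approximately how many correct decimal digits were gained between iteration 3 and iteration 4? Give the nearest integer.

2

Digits gained ≈ log₁₀(err_3/err_4) = log₁₀(7.158×10⁻³/6.473×10⁻⁵) = log₁₀(110.582) ≈ 2.044.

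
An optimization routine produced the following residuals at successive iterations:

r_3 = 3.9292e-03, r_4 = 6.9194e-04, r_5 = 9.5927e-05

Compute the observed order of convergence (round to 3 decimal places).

1.138

p ≈ ln(r_5/r_4) / ln(r_4/r_3)
  = ln(9.5927e-05/6.9194e-04) / ln(6.9194e-04/3.9292e-03)
  = ln(0.138635) / ln(0.176102)
  = -1.975911 / -1.736692 ≈ 1.137744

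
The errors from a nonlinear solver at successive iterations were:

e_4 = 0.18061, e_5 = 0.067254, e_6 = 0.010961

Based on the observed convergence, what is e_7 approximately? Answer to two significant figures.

3.9e-4

First estimate the order: p ≈ ln(e_6/e_5) / ln(e_5/e_4) = ln(0.010961/0.067254)/ln(0.067254/0.18061) = ln(0.162979)/ln(0.372371) ≈ 1.8364.
Then e_7 ≈ e_6·(e_6/e_5)^p = 0.010961·(0.162979)^1.8364 = 0.010961·0.0357403 ≈ 0.0003917.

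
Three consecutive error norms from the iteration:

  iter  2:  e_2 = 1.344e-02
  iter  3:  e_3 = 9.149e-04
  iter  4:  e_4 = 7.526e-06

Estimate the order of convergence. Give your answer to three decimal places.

p ≈ ln(e_4/e_3) / ln(e_3/e_2)
  = ln(7.526e-06/9.149e-04) / ln(9.149e-04/1.344e-02)
  = ln(0.00822604) / ln(0.0680729)
  = -4.800451 / -2.687176 ≈ 1.786430

1.786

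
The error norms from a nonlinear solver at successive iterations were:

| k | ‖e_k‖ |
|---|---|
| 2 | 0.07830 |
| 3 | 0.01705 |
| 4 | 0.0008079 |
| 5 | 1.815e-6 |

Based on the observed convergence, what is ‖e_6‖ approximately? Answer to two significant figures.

9.2e-12

First estimate the order: p ≈ ln(‖e_5‖/‖e_4‖) / ln(‖e_4‖/‖e_3‖) = ln(1.815e-6/0.0008079)/ln(0.0008079/0.01705) = ln(0.00224657)/ln(0.0473842) ≈ 1.9998.
Then ‖e_6‖ ≈ ‖e_5‖·(‖e_5‖/‖e_4‖)^p = 1.815e-6·(0.00224657)^1.9998 = 1.815e-6·5.05324e-06 ≈ 9.172e-12.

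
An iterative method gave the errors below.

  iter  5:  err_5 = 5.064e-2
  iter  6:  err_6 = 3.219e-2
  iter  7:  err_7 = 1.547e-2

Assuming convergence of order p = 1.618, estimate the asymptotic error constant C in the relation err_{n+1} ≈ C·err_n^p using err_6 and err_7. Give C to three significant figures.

C ≈ err_7 / err_6^1.618
  = 1.547e-2 / (3.219e-2)^1.618
  = 1.547e-2 / 0.00385028 ≈ 4.0179

4.02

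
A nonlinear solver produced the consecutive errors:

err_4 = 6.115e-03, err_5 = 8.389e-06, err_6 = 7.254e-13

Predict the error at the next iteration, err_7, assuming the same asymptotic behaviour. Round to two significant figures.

2.7e-30

First estimate the order: p ≈ ln(err_6/err_5) / ln(err_5/err_4) = ln(7.254e-13/8.389e-06)/ln(8.389e-06/6.115e-03) = ln(8.64704e-08)/ln(0.00137187) ≈ 2.4673.
Then err_7 ≈ err_6·(err_6/err_5)^p = 7.254e-13·(8.64704e-08)^2.4673 = 7.254e-13·3.74225e-18 ≈ 2.715e-30.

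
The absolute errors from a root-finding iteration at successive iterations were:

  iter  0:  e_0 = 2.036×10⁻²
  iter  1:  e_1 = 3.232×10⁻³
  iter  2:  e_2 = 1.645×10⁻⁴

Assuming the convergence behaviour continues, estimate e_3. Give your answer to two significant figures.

1.3e-6

First estimate the order: p ≈ ln(e_2/e_1) / ln(e_1/e_0) = ln(1.645×10⁻⁴/3.232×10⁻³)/ln(3.232×10⁻³/2.036×10⁻²) = ln(0.0508973)/ln(0.158743) ≈ 1.6180.
Then e_3 ≈ e_2·(e_2/e_1)^p = 1.645×10⁻⁴·(0.0508973)^1.6180 = 1.645×10⁻⁴·0.00808039 ≈ 1.329e-06.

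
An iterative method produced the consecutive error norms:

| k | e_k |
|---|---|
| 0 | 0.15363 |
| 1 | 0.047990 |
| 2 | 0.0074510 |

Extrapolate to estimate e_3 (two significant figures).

3.8e-4

First estimate the order: p ≈ ln(e_2/e_1) / ln(e_1/e_0) = ln(0.0074510/0.047990)/ln(0.047990/0.15363) = ln(0.155262)/ln(0.312374) ≈ 1.6008.
Then e_3 ≈ e_2·(e_2/e_1)^p = 0.0074510·(0.155262)^1.6008 = 0.0074510·0.0507057 ≈ 0.0003778.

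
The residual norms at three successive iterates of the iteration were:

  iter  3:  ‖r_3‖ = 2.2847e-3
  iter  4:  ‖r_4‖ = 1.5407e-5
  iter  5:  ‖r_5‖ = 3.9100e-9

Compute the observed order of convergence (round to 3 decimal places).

1.656

p ≈ ln(‖r_5‖/‖r_4‖) / ln(‖r_4‖/‖r_3‖)
  = ln(3.9100e-9/1.5407e-5) / ln(1.5407e-5/2.2847e-3)
  = ln(0.000253781) / ln(0.00674355)
  = -8.279039 / -4.999169 ≈ 1.656083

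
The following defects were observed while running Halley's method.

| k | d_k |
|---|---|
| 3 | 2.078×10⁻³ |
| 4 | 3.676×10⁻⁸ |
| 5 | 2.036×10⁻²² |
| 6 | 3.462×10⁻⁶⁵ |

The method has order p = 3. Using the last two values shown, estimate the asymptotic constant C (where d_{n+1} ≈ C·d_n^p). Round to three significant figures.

C ≈ d_6 / d_5^3
  = 3.462×10⁻⁶⁵ / (2.036×10⁻²²)^3
  = 3.462×10⁻⁶⁵ / 8.43982e-66 ≈ 4.102

4.10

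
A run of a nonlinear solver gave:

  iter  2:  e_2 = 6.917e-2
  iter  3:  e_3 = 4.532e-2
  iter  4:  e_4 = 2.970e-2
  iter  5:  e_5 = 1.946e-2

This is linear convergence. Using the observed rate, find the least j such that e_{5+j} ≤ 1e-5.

18

Rate ρ ≈ e_5/e_4 = 1.946e-2/2.970e-2 = 0.6552.
After j more steps, e_{5+j} ≈ 1.946e-2·ρ^j; need ρ^j ≤ 1e-5/1.946e-2 = 0.000513875.
j ≥ ln(0.000513875)/ln(0.6552) = -7.5735/-0.42281 = 17.912.
So 18 more iterations are needed.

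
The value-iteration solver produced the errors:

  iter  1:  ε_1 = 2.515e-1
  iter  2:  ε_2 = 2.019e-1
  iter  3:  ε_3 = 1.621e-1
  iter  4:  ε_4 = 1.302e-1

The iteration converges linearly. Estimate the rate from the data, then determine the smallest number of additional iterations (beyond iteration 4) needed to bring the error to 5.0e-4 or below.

Rate ρ ≈ ε_4/ε_3 = 1.302e-1/1.621e-1 = 0.8032.
After j more steps, ε_{4+j} ≈ 1.302e-1·ρ^j; need ρ^j ≤ 5.0e-4/1.302e-1 = 0.00384025.
j ≥ ln(0.00384025)/ln(0.8032) = -5.5622/-0.21915 = 25.381.
So 26 more iterations are needed.

26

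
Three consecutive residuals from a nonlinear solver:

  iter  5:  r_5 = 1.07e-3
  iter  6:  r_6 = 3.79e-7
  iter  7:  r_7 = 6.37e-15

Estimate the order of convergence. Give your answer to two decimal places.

p ≈ ln(r_7/r_6) / ln(r_6/r_5)
  = ln(6.37e-15/3.79e-7) / ln(3.79e-7/1.07e-3)
  = ln(1.68074e-08) / ln(0.000354206)
  = -17.90145 / -7.94563 ≈ 2.25299

2.25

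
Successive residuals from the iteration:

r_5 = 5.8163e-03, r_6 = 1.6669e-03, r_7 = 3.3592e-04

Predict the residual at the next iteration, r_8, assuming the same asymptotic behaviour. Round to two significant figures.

4.3e-5

First estimate the order: p ≈ ln(r_7/r_6) / ln(r_6/r_5) = ln(3.3592e-04/1.6669e-03)/ln(1.6669e-03/5.8163e-03) = ln(0.201524)/ln(0.286591) ≈ 1.2818.
Then r_8 ≈ r_7·(r_7/r_6)^p = 3.3592e-04·(0.201524)^1.2818 = 3.3592e-04·0.128318 ≈ 4.31e-05.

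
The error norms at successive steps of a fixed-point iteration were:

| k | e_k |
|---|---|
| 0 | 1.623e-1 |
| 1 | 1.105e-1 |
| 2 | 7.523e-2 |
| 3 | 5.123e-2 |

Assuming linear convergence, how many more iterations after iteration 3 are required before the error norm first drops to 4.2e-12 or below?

Rate ρ ≈ e_3/e_2 = 5.123e-2/7.523e-2 = 0.6810.
After j more steps, e_{3+j} ≈ 5.123e-2·ρ^j; need ρ^j ≤ 4.2e-12/5.123e-2 = 8.19832e-11.
j ≥ ln(8.19832e-11)/ln(0.6810) = -23.2245/-0.38419 = 60.451.
So 61 more iterations are needed.

61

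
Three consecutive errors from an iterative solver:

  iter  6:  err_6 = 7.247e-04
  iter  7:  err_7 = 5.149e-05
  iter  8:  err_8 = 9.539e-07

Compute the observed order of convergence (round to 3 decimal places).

p ≈ ln(err_8/err_7) / ln(err_7/err_6)
  = ln(9.539e-07/5.149e-05) / ln(5.149e-05/7.247e-04)
  = ln(0.0185259) / ln(0.0710501)
  = -3.988586 / -2.644370 ≈ 1.508331

1.508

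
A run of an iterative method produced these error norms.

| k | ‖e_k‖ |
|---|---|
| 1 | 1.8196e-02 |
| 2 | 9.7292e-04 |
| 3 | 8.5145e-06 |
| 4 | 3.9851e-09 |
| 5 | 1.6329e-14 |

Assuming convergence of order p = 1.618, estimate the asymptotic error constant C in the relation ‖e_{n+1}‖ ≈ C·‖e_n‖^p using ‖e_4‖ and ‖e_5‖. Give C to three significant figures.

0.636

C ≈ ‖e_5‖ / ‖e_4‖^1.618
  = 1.6329e-14 / (3.9851e-09)^1.618
  = 1.6329e-14 / 2.5675e-14 ≈ 0.63599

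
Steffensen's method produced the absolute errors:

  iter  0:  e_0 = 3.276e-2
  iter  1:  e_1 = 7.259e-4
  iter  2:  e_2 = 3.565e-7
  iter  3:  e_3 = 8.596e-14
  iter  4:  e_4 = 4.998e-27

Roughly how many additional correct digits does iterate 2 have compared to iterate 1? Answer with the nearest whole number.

Digits gained ≈ log₁₀(e_1/e_2) = log₁₀(7.259e-4/3.565e-7) = log₁₀(2036.19) ≈ 3.309.

3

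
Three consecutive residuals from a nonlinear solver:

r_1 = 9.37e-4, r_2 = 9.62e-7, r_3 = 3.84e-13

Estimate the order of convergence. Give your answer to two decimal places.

p ≈ ln(r_3/r_2) / ln(r_2/r_1)
  = ln(3.84e-13/9.62e-7) / ln(9.62e-7/9.37e-4)
  = ln(3.99168e-07) / ln(0.00102668)
  = -14.73388 / -6.88142 ≈ 2.14111

2.14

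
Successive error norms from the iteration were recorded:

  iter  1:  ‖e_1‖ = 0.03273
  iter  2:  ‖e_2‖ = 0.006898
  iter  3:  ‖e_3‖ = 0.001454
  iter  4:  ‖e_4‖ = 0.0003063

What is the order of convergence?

Consecutive ratios: ‖e_4‖/‖e_3‖ = 0.0003063/0.001454 = 0.21066, ‖e_3‖/‖e_2‖ = 0.001454/0.006898 = 0.210786.
p ≈ ln(0.21066)/ln(0.210786) = -1.5575/-1.5569 ≈ 1.00.
So the convergence is linear (order 1).

1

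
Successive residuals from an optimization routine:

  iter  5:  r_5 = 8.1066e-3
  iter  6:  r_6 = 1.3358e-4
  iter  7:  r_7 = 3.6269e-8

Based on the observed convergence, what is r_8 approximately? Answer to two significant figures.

2.7e-15

First estimate the order: p ≈ ln(r_7/r_6) / ln(r_6/r_5) = ln(3.6269e-8/1.3358e-4)/ln(1.3358e-4/8.1066e-3) = ln(0.000271515)/ln(0.0164779) ≈ 2.0000.
Then r_8 ≈ r_7·(r_7/r_6)^p = 3.6269e-8·(0.000271515)^2.0000 = 3.6269e-8·7.37204e-08 ≈ 2.674e-15.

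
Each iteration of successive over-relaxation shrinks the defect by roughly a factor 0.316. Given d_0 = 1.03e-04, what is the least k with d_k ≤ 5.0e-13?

After k steps, d_k ≈ 1.03e-04·0.316^k.
Need 0.316^k ≤ 5.0e-13/1.03e-04 = 4.85437e-09.
k ≥ ln(4.85437e-09)/ln(0.316) = -19.1434/-1.15201 = 16.617.
Smallest integer k = 17.

17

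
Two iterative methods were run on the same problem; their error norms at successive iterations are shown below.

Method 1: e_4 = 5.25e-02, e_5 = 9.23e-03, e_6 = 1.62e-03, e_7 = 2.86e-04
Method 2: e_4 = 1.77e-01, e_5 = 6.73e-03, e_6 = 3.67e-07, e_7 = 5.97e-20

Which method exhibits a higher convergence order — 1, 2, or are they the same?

2

Method 1: p ≈ ln(2.86e-04/1.62e-03)/ln(1.62e-03/9.23e-03) ≈ 1.00.
Method 2: p ≈ ln(5.97e-20/3.67e-07)/ln(3.67e-07/6.73e-03) ≈ 3.00.
Method 2 has the higher order (≈3.0 vs ≈1.0).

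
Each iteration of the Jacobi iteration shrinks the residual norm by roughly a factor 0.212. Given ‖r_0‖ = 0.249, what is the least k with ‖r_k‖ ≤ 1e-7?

10

After k steps, ‖r_k‖ ≈ 0.249·0.212^k.
Need 0.212^k ≤ 1e-7/0.249 = 4.01606e-07.
k ≥ ln(4.01606e-07)/ln(0.212) = -14.7278/-1.55117 = 9.495.
Smallest integer k = 10.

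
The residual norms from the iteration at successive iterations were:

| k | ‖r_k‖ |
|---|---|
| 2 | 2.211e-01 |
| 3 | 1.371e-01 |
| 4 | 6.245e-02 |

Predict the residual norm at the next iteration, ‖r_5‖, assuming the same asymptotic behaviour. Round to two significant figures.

1.7e-2

First estimate the order: p ≈ ln(‖r_4‖/‖r_3‖) / ln(‖r_3‖/‖r_2‖) = ln(6.245e-02/1.371e-01)/ln(1.371e-01/2.211e-01) = ln(0.455507)/ln(0.620081) ≈ 1.6454.
Then ‖r_5‖ ≈ ‖r_4‖·(‖r_4‖/‖r_3‖)^p = 6.245e-02·(0.455507)^1.6454 = 6.245e-02·0.274213 ≈ 0.01712.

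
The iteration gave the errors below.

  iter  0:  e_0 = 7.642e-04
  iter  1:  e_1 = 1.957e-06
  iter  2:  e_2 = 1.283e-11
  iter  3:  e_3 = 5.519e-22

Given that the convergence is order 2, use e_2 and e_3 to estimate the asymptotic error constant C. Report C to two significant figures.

C ≈ e_3 / e_2^2
  = 5.519e-22 / (1.283e-11)^2
  = 5.519e-22 / 1.64609e-22 ≈ 3.3528

3.4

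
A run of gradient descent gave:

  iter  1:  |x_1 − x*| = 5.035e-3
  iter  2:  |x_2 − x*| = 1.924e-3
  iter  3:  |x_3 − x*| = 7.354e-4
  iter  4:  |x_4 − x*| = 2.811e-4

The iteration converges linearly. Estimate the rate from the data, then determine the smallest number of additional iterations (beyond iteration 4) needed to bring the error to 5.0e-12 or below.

Rate ρ ≈ |x_4 − x*|/|x_3 − x*| = 2.811e-4/7.354e-4 = 0.3822.
After j more steps, |x_{4+j} − x*| ≈ 2.811e-4·ρ^j; need ρ^j ≤ 5.0e-12/2.811e-4 = 1.77873e-08.
j ≥ ln(1.77873e-08)/ln(0.3822) = -17.8448/-0.96181 = 18.553.
So 19 more iterations are needed.

19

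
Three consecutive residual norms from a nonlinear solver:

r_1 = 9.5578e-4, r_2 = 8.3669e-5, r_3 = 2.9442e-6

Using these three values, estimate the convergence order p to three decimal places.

1.374

p ≈ ln(r_3/r_2) / ln(r_2/r_1)
  = ln(2.9442e-6/8.3669e-5) / ln(8.3669e-5/9.5578e-4)
  = ln(0.0351887) / ln(0.08754)
  = -3.347030 / -2.435659 ≈ 1.374178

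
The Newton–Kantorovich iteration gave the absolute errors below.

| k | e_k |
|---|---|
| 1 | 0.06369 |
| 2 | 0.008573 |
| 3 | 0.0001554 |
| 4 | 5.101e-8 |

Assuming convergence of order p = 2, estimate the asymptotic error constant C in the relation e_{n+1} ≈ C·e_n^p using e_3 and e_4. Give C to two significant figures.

2.1

C ≈ e_4 / e_3^2
  = 5.101e-8 / (0.0001554)^2
  = 5.101e-8 / 2.41492e-08 ≈ 2.1123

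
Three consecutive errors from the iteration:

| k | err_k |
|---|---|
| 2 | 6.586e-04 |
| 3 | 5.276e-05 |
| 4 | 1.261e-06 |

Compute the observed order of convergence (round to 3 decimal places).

p ≈ ln(err_4/err_3) / ln(err_3/err_2)
  = ln(1.261e-06/5.276e-05) / ln(5.276e-05/6.586e-04)
  = ln(0.0239007) / ln(0.0801093)
  = -3.733848 / -2.524363 ≈ 1.479125

1.479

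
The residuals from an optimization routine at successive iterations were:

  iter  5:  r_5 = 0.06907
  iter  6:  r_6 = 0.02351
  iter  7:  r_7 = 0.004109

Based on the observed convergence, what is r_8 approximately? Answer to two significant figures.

2.4e-4

First estimate the order: p ≈ ln(r_7/r_6) / ln(r_6/r_5) = ln(0.004109/0.02351)/ln(0.02351/0.06907) = ln(0.174777)/ln(0.340379) ≈ 1.6185.
Then r_8 ≈ r_7·(r_7/r_6)^p = 0.004109·(0.174777)^1.6185 = 0.004109·0.0594239 ≈ 0.0002442.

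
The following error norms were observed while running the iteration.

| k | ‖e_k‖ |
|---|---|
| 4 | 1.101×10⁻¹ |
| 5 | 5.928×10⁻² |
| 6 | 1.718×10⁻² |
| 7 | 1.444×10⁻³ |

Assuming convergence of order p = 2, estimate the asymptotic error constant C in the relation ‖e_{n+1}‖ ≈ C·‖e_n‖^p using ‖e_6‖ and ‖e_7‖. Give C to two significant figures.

4.9

C ≈ ‖e_7‖ / ‖e_6‖^2
  = 1.444×10⁻³ / (1.718×10⁻²)^2
  = 1.444×10⁻³ / 0.000295152 ≈ 4.8924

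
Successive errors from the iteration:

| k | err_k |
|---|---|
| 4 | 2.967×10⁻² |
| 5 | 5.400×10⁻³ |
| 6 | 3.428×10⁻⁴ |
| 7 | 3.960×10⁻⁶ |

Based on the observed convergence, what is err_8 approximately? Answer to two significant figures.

2.9e-9

First estimate the order: p ≈ ln(err_7/err_6) / ln(err_6/err_5) = ln(3.960×10⁻⁶/3.428×10⁻⁴)/ln(3.428×10⁻⁴/5.400×10⁻³) = ln(0.0115519)/ln(0.0634815) ≈ 1.6180.
Then err_8 ≈ err_7·(err_7/err_6)^p = 3.960×10⁻⁶·(0.0115519)^1.6180 = 3.960×10⁻⁶·0.000733455 ≈ 2.904e-09.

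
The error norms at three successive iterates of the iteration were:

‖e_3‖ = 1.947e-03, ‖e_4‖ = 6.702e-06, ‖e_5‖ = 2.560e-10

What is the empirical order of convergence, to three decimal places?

p ≈ ln(‖e_5‖/‖e_4‖) / ln(‖e_4‖/‖e_3‖)
  = ln(2.560e-10/6.702e-06) / ln(6.702e-06/1.947e-03)
  = ln(3.81976e-05) / ln(0.00344222)
  = -10.172738 / -5.671639 ≈ 1.793615

1.794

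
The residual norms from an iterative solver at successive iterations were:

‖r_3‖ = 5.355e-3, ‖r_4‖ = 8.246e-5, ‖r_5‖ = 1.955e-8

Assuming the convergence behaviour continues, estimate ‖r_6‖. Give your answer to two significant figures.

First estimate the order: p ≈ ln(‖r_5‖/‖r_4‖) / ln(‖r_4‖/‖r_3‖) = ln(1.955e-8/8.246e-5)/ln(8.246e-5/5.355e-3) = ln(0.000237085)/ln(0.0153987) ≈ 2.0000.
Then ‖r_6‖ ≈ ‖r_5‖·(‖r_5‖/‖r_4‖)^p = 1.955e-8·(0.000237085)^2.0000 = 1.955e-8·5.62093e-08 ≈ 1.099e-15.

1.1e-15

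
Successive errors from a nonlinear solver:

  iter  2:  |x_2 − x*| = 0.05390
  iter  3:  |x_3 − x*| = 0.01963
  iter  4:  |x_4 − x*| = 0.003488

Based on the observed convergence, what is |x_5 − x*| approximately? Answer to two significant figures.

First estimate the order: p ≈ ln(|x_4 − x*|/|x_3 − x*|) / ln(|x_3 − x*|/|x_2 − x*|) = ln(0.003488/0.01963)/ln(0.01963/0.05390) = ln(0.177687)/ln(0.364193) ≈ 1.7105.
Then |x_5 − x*| ≈ |x_4 − x*|·(|x_4 − x*|/|x_3 − x*|)^p = 0.003488·(0.177687)^1.7105 = 0.003488·0.0520638 ≈ 0.0001816.

1.8e-4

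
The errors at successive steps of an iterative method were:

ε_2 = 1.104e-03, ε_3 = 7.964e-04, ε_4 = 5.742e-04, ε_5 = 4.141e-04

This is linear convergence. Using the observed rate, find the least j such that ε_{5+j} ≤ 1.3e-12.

60

Rate ρ ≈ ε_5/ε_4 = 4.141e-04/5.742e-04 = 0.7212.
After j more steps, ε_{5+j} ≈ 4.141e-04·ρ^j; need ρ^j ≤ 1.3e-12/4.141e-04 = 3.13934e-09.
j ≥ ln(3.13934e-09)/ln(0.7212) = -19.5793/-0.32684 = 59.905.
So 60 more iterations are needed.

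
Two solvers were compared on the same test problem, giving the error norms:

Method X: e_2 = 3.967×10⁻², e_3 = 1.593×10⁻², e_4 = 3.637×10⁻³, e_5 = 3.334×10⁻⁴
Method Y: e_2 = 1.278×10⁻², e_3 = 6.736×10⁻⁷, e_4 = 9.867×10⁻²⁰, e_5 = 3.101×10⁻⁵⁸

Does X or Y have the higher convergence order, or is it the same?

Method X: p ≈ ln(3.334×10⁻⁴/3.637×10⁻³)/ln(3.637×10⁻³/1.593×10⁻²) ≈ 1.62.
Method Y: p ≈ ln(3.101×10⁻⁵⁸/9.867×10⁻²⁰)/ln(9.867×10⁻²⁰/6.736×10⁻⁷) ≈ 3.00.
Method Y has the higher order (≈3.0 vs ≈1.6).

Y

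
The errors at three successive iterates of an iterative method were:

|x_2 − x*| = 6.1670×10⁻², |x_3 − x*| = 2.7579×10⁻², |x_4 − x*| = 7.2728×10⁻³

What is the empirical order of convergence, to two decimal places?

1.66

p ≈ ln(|x_4 − x*|/|x_3 − x*|) / ln(|x_3 − x*|/|x_2 − x*|)
  = ln(7.2728×10⁻³/2.7579×10⁻²) / ln(2.7579×10⁻²/6.1670×10⁻²)
  = ln(0.263708) / ln(0.447203)
  = -1.33291 / -0.80474 ≈ 1.65632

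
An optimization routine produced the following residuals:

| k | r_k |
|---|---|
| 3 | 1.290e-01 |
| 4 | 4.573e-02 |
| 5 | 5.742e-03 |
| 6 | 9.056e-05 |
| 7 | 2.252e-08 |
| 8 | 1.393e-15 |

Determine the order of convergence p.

2

Consecutive ratios: r_8/r_7 = 1.393e-15/2.252e-08 = 6.18561e-08, r_7/r_6 = 2.252e-08/9.056e-05 = 0.000248675.
p ≈ ln(6.18561e-08)/ln(0.000248675) = -16.5985/-8.2994 ≈ 2.00.
So the convergence is quadratic (order 2).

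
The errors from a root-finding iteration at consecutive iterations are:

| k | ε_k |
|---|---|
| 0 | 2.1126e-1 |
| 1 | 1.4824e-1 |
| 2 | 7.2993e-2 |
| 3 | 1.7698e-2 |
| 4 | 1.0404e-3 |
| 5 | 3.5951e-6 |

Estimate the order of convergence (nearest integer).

2

Consecutive ratios: ε_5/ε_4 = 3.5951e-6/1.0404e-3 = 0.0034555, ε_4/ε_3 = 1.0404e-3/1.7698e-2 = 0.0587863.
p ≈ ln(0.0034555)/ln(0.0587863) = -5.6678/-2.8338 ≈ 2.00.
So the convergence is quadratic (order 2).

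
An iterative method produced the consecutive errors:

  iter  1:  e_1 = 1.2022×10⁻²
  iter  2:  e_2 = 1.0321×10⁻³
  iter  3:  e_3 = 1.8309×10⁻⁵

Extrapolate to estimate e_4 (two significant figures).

2.4e-8

First estimate the order: p ≈ ln(e_3/e_2) / ln(e_2/e_1) = ln(1.8309×10⁻⁵/1.0321×10⁻³)/ln(1.0321×10⁻³/1.2022×10⁻²) = ln(0.0177396)/ln(0.0858509) ≈ 1.6422.
Then e_4 ≈ e_3·(e_3/e_2)^p = 1.8309×10⁻⁵·(0.0177396)^1.6422 = 1.8309×10⁻⁵·0.00133173 ≈ 2.438e-08.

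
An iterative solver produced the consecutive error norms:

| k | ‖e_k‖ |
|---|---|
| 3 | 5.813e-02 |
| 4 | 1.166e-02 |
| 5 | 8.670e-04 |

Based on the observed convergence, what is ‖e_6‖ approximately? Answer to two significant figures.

First estimate the order: p ≈ ln(‖e_5‖/‖e_4‖) / ln(‖e_4‖/‖e_3‖) = ln(8.670e-04/1.166e-02)/ln(1.166e-02/5.813e-02) = ln(0.0743568)/ln(0.200585) ≈ 1.6177.
Then ‖e_6‖ ≈ ‖e_5‖·(‖e_5‖/‖e_4‖)^p = 8.670e-04·(0.0743568)^1.6177 = 8.670e-04·0.0149326 ≈ 1.295e-05.

1.3e-5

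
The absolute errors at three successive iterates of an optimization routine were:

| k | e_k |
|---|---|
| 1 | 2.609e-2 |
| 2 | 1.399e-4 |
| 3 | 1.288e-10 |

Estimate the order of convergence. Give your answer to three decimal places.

2.658

p ≈ ln(e_3/e_2) / ln(e_2/e_1)
  = ln(1.288e-10/1.399e-4) / ln(1.399e-4/2.609e-2)
  = ln(9.20658e-07) / ln(0.00536221)
  = -13.898177 / -5.228379 ≈ 2.658219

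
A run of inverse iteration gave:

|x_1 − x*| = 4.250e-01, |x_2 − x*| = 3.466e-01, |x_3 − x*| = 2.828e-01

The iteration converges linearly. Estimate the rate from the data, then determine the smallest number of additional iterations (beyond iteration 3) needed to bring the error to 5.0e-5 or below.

Rate ρ ≈ |x_3 − x*|/|x_2 − x*| = 2.828e-01/3.466e-01 = 0.8159.
After j more steps, |x_{3+j} − x*| ≈ 2.828e-01·ρ^j; need ρ^j ≤ 5.0e-5/2.828e-01 = 0.000176803.
j ≥ ln(0.000176803)/ln(0.8159) = -8.6405/-0.20346 = 42.468.
So 43 more iterations are needed.

43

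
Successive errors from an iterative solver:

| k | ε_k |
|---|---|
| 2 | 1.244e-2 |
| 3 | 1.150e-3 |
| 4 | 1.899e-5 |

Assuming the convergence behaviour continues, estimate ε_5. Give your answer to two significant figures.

First estimate the order: p ≈ ln(ε_4/ε_3) / ln(ε_3/ε_2) = ln(1.899e-5/1.150e-3)/ln(1.150e-3/1.244e-2) = ln(0.016513)/ln(0.0924437) ≈ 1.7234.
Then ε_5 ≈ ε_4·(ε_4/ε_3)^p = 1.899e-5·(0.016513)^1.7234 = 1.899e-5·0.000848401 ≈ 1.611e-08.

1.6e-8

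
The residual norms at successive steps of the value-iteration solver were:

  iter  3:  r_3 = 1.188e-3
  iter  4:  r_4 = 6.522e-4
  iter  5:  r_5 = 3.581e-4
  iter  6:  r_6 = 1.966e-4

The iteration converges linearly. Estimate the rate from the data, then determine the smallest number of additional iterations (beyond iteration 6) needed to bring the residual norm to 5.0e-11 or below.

26

Rate ρ ≈ r_6/r_5 = 1.966e-4/3.581e-4 = 0.5490.
After j more steps, r_{6+j} ≈ 1.966e-4·ρ^j; need ρ^j ≤ 5.0e-11/1.966e-4 = 2.54323e-07.
j ≥ ln(2.54323e-07)/ln(0.5490) = -15.1847/-0.59966 = 25.322.
So 26 more iterations are needed.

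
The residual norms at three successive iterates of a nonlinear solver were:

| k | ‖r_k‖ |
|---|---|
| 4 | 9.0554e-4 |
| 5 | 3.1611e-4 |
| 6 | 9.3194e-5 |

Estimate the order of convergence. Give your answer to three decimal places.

1.161

p ≈ ln(‖r_6‖/‖r_5‖) / ln(‖r_5‖/‖r_4‖)
  = ln(9.3194e-5/3.1611e-4) / ln(3.1611e-4/9.0554e-4)
  = ln(0.294815) / ln(0.349085)
  = -1.221407 / -1.052440 ≈ 1.160548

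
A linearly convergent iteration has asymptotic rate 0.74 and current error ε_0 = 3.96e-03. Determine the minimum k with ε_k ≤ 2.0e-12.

72

After k steps, ε_k ≈ 3.96e-03·0.74^k.
Need 0.74^k ≤ 2.0e-12/3.96e-03 = 5.05051e-10.
k ≥ ln(5.05051e-10)/ln(0.74) = -21.4064/-0.30111 = 71.092.
Smallest integer k = 72.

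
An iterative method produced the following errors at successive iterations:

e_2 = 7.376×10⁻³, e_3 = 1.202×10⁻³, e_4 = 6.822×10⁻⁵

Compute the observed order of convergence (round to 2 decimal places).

p ≈ ln(e_4/e_3) / ln(e_3/e_2)
  = ln(6.822×10⁻⁵/1.202×10⁻³) / ln(1.202×10⁻³/7.376×10⁻³)
  = ln(0.0567554) / ln(0.162961)
  = -2.86900 / -1.81424 ≈ 1.58138

1.58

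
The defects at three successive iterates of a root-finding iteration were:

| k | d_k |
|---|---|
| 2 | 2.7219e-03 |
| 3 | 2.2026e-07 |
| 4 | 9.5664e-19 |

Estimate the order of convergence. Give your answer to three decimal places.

p ≈ ln(d_4/d_3) / ln(d_3/d_2)
  = ln(9.5664e-19/2.2026e-07) / ln(2.2026e-07/2.7219e-03)
  = ln(4.34323e-12) / ln(8.09214e-05)
  = -26.162403 / -9.422032 ≈ 2.776726

2.777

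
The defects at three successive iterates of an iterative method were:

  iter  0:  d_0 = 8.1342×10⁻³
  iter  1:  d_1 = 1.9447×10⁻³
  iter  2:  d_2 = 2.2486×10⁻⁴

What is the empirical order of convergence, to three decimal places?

p ≈ ln(d_2/d_1) / ln(d_1/d_0)
  = ln(2.2486×10⁻⁴/1.9447×10⁻³) / ln(1.9447×10⁻³/8.1342×10⁻³)
  = ln(0.115627) / ln(0.239077)
  = -2.157386 / -1.430970 ≈ 1.507639

1.508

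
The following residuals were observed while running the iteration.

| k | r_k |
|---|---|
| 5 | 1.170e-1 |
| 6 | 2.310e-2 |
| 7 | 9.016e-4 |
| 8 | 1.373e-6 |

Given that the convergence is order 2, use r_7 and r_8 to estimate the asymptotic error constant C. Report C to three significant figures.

C ≈ r_8 / r_7^2
  = 1.373e-6 / (9.016e-4)^2
  = 1.373e-6 / 8.12883e-07 ≈ 1.6891

1.69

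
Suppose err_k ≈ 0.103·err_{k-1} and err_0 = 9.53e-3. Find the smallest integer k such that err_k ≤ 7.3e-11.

9

After k steps, err_k ≈ 9.53e-3·0.103^k.
Need 0.103^k ≤ 7.3e-11/9.53e-3 = 7.66002e-09.
k ≥ ln(7.66002e-09)/ln(0.103) = -18.6873/-2.27303 = 8.221.
Smallest integer k = 9.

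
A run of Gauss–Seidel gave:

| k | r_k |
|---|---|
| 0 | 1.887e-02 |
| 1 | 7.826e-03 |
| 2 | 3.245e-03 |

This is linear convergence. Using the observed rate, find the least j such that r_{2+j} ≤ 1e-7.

Rate ρ ≈ r_2/r_1 = 3.245e-03/7.826e-03 = 0.4146.
After j more steps, r_{2+j} ≈ 3.245e-03·ρ^j; need ρ^j ≤ 1e-7/3.245e-03 = 3.08166e-05.
j ≥ ln(3.08166e-05)/ln(0.4146) = -10.3875/-0.88044 = 11.798.
So 12 more iterations are needed.

12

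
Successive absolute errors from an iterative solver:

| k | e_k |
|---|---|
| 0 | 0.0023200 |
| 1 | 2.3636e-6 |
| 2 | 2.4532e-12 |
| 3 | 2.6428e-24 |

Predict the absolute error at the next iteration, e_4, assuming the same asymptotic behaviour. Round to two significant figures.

First estimate the order: p ≈ ln(e_3/e_2) / ln(e_2/e_1) = ln(2.6428e-24/2.4532e-12)/ln(2.4532e-12/2.3636e-6) = ln(1.07729e-12)/ln(1.03791e-06) ≈ 2.0000.
Then e_4 ≈ e_3·(e_3/e_2)^p = 2.6428e-24·(1.07729e-12)^2.0000 = 2.6428e-24·1.16055e-24 ≈ 3.067e-48.

3.1e-48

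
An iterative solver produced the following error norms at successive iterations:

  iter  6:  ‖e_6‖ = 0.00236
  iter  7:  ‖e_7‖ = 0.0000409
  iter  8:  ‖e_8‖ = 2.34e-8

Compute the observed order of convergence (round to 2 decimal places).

1.84

p ≈ ln(‖e_8‖/‖e_7‖) / ln(‖e_7‖/‖e_6‖)
  = ln(2.34e-8/0.0000409) / ln(0.0000409/0.00236)
  = ln(0.000572127) / ln(0.0173305)
  = -7.46615 / -4.05529 ≈ 1.84109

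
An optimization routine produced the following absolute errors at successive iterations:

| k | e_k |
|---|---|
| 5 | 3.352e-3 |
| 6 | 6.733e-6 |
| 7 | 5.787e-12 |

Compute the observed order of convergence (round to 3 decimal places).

p ≈ ln(e_7/e_6) / ln(e_6/e_5)
  = ln(5.787e-12/6.733e-6) / ln(6.733e-6/3.352e-3)
  = ln(8.59498e-07) / ln(0.00200865)
  = -13.966917 / -6.210292 ≈ 2.248995

2.249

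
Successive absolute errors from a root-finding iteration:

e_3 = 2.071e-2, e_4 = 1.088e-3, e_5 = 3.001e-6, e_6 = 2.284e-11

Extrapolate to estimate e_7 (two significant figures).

First estimate the order: p ≈ ln(e_6/e_5) / ln(e_5/e_4) = ln(2.284e-11/3.001e-6)/ln(3.001e-6/1.088e-3) = ln(7.6108e-06)/ln(0.00275827) ≈ 1.9999.
Then e_7 ≈ e_6·(e_6/e_5)^p = 2.284e-11·(7.6108e-06)^1.9999 = 2.284e-11·5.79926e-11 ≈ 1.325e-21.

1.3e-21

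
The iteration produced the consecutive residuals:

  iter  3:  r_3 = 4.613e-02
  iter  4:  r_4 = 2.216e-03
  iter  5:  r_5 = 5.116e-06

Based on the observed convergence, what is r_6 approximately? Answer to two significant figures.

First estimate the order: p ≈ ln(r_5/r_4) / ln(r_4/r_3) = ln(5.116e-06/2.216e-03)/ln(2.216e-03/4.613e-02) = ln(0.00230866)/ln(0.0480382) ≈ 1.9999.
Then r_6 ≈ r_5·(r_5/r_4)^p = 5.116e-06·(0.00230866)^1.9999 = 5.116e-06·5.33315e-06 ≈ 2.728e-11.

2.7e-11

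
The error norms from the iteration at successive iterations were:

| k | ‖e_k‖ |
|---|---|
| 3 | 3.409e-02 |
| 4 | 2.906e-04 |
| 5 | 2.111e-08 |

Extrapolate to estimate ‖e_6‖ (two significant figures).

1.1e-16

First estimate the order: p ≈ ln(‖e_5‖/‖e_4‖) / ln(‖e_4‖/‖e_3‖) = ln(2.111e-08/2.906e-04)/ln(2.906e-04/3.409e-02) = ln(7.26428e-05)/ln(0.00852449) ≈ 2.0001.
Then ‖e_6‖ ≈ ‖e_5‖·(‖e_5‖/‖e_4‖)^p = 2.111e-08·(7.26428e-05)^2.0001 = 2.111e-08·5.27195e-09 ≈ 1.113e-16.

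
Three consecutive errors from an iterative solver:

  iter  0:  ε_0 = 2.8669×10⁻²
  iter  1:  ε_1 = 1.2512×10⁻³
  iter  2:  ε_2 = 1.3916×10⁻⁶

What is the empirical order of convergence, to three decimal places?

p ≈ ln(ε_2/ε_1) / ln(ε_1/ε_0)
  = ln(1.3916×10⁻⁶/1.2512×10⁻³) / ln(1.2512×10⁻³/2.8669×10⁻²)
  = ln(0.00111221) / ln(0.043643)
  = -6.801406 / -3.131712 ≈ 2.171785

2.172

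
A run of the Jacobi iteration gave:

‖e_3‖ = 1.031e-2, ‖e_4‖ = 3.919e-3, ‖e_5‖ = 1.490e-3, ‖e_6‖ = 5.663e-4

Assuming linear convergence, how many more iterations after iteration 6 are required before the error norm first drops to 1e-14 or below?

26

Rate ρ ≈ ‖e_6‖/‖e_5‖ = 5.663e-4/1.490e-3 = 0.3801.
After j more steps, ‖e_{6+j}‖ ≈ 5.663e-4·ρ^j; need ρ^j ≤ 1e-14/5.663e-4 = 1.76585e-11.
j ≥ ln(1.76585e-11)/ln(0.3801) = -24.7598/-0.96732 = 25.596.
So 26 more iterations are needed.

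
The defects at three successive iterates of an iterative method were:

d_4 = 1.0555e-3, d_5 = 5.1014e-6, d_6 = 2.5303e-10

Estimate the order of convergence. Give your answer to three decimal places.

p ≈ ln(d_6/d_5) / ln(d_5/d_4)
  = ln(2.5303e-10/5.1014e-6) / ln(5.1014e-6/1.0555e-3)
  = ln(4.96001e-05) / ln(0.00483316)
  = -9.911518 / -5.332255 ≈ 1.858785

1.859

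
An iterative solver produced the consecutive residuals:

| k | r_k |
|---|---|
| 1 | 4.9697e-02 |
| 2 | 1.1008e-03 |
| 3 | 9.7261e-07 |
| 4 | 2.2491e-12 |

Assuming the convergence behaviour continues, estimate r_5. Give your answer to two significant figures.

8.9e-23

First estimate the order: p ≈ ln(r_4/r_3) / ln(r_3/r_2) = ln(2.2491e-12/9.7261e-07)/ln(9.7261e-07/1.1008e-03) = ln(2.31244e-06)/ln(0.000883548) ≈ 1.8456.
Then r_5 ≈ r_4·(r_4/r_3)^p = 2.2491e-12·(2.31244e-06)^1.8456 = 2.2491e-12·3.96578e-11 ≈ 8.919e-23.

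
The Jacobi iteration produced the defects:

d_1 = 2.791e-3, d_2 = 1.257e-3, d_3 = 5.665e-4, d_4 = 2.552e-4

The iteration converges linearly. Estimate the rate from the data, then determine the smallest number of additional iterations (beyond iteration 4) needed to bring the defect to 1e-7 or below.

Rate ρ ≈ d_4/d_3 = 2.552e-4/5.665e-4 = 0.4505.
After j more steps, d_{4+j} ≈ 2.552e-4·ρ^j; need ρ^j ≤ 1e-7/2.552e-4 = 0.00039185.
j ≥ ln(0.00039185)/ln(0.4505) = -7.8446/-0.79740 = 9.838.
So 10 more iterations are needed.

10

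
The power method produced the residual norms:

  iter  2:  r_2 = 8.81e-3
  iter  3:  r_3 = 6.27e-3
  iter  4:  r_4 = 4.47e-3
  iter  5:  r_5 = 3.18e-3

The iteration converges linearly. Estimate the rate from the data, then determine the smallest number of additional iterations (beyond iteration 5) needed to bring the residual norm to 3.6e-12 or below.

Rate ρ ≈ r_5/r_4 = 3.18e-3/4.47e-3 = 0.7114.
After j more steps, r_{5+j} ≈ 3.18e-3·ρ^j; need ρ^j ≤ 3.6e-12/3.18e-3 = 1.13208e-09.
j ≥ ln(1.13208e-09)/ln(0.7114) = -20.5992/-0.34052 = 60.493.
So 61 more iterations are needed.

61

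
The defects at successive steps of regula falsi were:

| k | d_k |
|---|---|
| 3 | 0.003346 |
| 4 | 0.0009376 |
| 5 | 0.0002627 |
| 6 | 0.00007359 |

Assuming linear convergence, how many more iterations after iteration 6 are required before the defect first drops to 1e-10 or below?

Rate ρ ≈ d_6/d_5 = 0.00007359/0.0002627 = 0.2801.
After j more steps, d_{6+j} ≈ 0.00007359·ρ^j; need ρ^j ≤ 1e-10/0.00007359 = 1.35888e-06.
j ≥ ln(1.35888e-06)/ln(0.2801) = -13.5088/-1.27261 = 10.615.
So 11 more iterations are needed.

11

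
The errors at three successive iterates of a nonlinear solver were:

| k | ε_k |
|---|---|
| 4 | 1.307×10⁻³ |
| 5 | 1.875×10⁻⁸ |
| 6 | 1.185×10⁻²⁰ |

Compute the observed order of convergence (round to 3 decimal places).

p ≈ ln(ε_6/ε_5) / ln(ε_5/ε_4)
  = ln(1.185×10⁻²⁰/1.875×10⁻⁸) / ln(1.875×10⁻⁸/1.307×10⁻³)
  = ln(6.32e-13) / ln(1.43458e-05)
  = -28.089887 / -11.152053 ≈ 2.518809

2.519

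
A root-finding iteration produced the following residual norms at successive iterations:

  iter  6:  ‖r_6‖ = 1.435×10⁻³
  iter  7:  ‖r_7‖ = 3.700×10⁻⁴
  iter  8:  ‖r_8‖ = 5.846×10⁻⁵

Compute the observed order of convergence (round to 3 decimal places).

1.361

p ≈ ln(‖r_8‖/‖r_7‖) / ln(‖r_7‖/‖r_6‖)
  = ln(5.846×10⁻⁵/3.700×10⁻⁴) / ln(3.700×10⁻⁴/1.435×10⁻³)
  = ln(0.158) / ln(0.25784)
  = -1.845160 / -1.355416 ≈ 1.361324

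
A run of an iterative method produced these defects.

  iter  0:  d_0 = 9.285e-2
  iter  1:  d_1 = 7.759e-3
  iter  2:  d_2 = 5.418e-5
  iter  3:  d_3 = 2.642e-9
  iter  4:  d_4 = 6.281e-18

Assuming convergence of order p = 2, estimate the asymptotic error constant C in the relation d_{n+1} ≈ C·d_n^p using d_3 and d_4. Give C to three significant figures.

0.900

C ≈ d_4 / d_3^2
  = 6.281e-18 / (2.642e-9)^2
  = 6.281e-18 / 6.98016e-18 ≈ 0.89984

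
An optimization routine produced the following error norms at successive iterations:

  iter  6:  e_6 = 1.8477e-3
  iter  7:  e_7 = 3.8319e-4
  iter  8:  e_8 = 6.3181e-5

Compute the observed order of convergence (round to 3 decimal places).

1.146

p ≈ ln(e_8/e_7) / ln(e_7/e_6)
  = ln(6.3181e-5/3.8319e-4) / ln(3.8319e-4/1.8477e-3)
  = ln(0.164882) / ln(0.207388)
  = -1.802525 / -1.573164 ≈ 1.145796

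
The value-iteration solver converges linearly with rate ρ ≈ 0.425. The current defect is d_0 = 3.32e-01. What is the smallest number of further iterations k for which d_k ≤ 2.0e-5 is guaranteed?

12

After k steps, d_k ≈ 3.32e-01·0.425^k.
Need 0.425^k ≤ 2.0e-5/3.32e-01 = 6.0241e-05.
k ≥ ln(6.0241e-05)/ln(0.425) = -9.7172/-0.85567 = 11.356.
Smallest integer k = 12.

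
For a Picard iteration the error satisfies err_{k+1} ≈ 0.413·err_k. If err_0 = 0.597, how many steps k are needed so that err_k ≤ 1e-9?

23

After k steps, err_k ≈ 0.597·0.413^k.
Need 0.413^k ≤ 1e-9/0.597 = 1.67504e-09.
k ≥ ln(1.67504e-09)/ln(0.413) = -20.2074/-0.88431 = 22.851.
Smallest integer k = 23.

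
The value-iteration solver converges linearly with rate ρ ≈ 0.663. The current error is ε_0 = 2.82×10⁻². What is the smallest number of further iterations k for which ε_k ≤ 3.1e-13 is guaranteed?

After k steps, ε_k ≈ 2.82×10⁻²·0.663^k.
Need 0.663^k ≤ 3.1e-13/2.82×10⁻² = 1.09929e-11.
k ≥ ln(1.09929e-11)/ln(0.663) = -25.2338/-0.41098 = 61.399.
Smallest integer k = 62.

62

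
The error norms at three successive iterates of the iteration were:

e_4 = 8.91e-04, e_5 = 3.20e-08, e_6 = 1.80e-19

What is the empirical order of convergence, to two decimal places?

p ≈ ln(e_6/e_5) / ln(e_5/e_4)
  = ln(1.80e-19/3.20e-08) / ln(3.20e-08/8.91e-04)
  = ln(5.625e-12) / ln(3.59147e-05)
  = -25.90380 / -10.23436 ≈ 2.53106

2.53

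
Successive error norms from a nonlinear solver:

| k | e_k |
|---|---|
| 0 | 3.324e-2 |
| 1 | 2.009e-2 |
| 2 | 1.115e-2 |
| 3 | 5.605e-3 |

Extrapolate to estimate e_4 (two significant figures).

2.5e-3

First estimate the order: p ≈ ln(e_3/e_2) / ln(e_2/e_1) = ln(5.605e-3/1.115e-2)/ln(1.115e-2/2.009e-2) = ln(0.502691)/ln(0.555002) ≈ 1.1681.
Then e_4 ≈ e_3·(e_3/e_2)^p = 5.605e-3·(0.502691)^1.1681 = 5.605e-3·0.447806 ≈ 0.00251.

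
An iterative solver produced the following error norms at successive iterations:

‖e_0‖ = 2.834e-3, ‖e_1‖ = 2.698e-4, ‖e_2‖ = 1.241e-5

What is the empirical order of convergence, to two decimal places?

1.31

p ≈ ln(‖e_2‖/‖e_1‖) / ln(‖e_1‖/‖e_0‖)
  = ln(1.241e-5/2.698e-4) / ln(2.698e-4/2.834e-3)
  = ln(0.045997) / ln(0.0952011)
  = -3.07918 / -2.35176 ≈ 1.30931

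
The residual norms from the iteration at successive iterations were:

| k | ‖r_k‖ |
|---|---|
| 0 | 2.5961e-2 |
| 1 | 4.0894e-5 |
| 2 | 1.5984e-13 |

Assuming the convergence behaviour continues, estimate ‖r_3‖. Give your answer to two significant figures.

9.5e-39

First estimate the order: p ≈ ln(‖r_2‖/‖r_1‖) / ln(‖r_1‖/‖r_0‖) = ln(1.5984e-13/4.0894e-5)/ln(4.0894e-5/2.5961e-2) = ln(3.90864e-09)/ln(0.00157521) ≈ 3.0000.
Then ‖r_3‖ ≈ ‖r_2‖·(‖r_2‖/‖r_1‖)^p = 1.5984e-13·(3.90864e-09)^3.0000 = 1.5984e-13·5.97141e-26 ≈ 9.545e-39.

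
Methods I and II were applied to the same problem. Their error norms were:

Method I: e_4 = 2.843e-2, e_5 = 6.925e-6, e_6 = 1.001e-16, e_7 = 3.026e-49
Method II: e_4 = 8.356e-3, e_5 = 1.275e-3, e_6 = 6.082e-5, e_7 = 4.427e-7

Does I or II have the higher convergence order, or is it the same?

Method I: p ≈ ln(3.026e-49/1.001e-16)/ln(1.001e-16/6.925e-6) ≈ 3.00.
Method II: p ≈ ln(4.427e-7/6.082e-5)/ln(6.082e-5/1.275e-3) ≈ 1.62.
Method I has the higher order (≈3.0 vs ≈1.6).

I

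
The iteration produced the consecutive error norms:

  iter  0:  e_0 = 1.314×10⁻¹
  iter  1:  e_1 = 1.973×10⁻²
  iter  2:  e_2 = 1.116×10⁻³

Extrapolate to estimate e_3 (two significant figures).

First estimate the order: p ≈ ln(e_2/e_1) / ln(e_1/e_0) = ln(1.116×10⁻³/1.973×10⁻²)/ln(1.973×10⁻²/1.314×10⁻¹) = ln(0.0565636)/ln(0.150152) ≈ 1.5149.
Then e_3 ≈ e_2·(e_2/e_1)^p = 1.116×10⁻³·(0.0565636)^1.5149 = 1.116×10⁻³·0.012889 ≈ 1.438e-05.

1.4e-5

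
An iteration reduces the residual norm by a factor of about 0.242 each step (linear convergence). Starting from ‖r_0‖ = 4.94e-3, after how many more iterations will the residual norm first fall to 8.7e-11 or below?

13

After k steps, ‖r_k‖ ≈ 4.94e-3·0.242^k.
Need 0.242^k ≤ 8.7e-11/4.94e-3 = 1.76113e-08.
k ≥ ln(1.76113e-08)/ln(0.242) = -17.8547/-1.41882 = 12.584.
Smallest integer k = 13.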